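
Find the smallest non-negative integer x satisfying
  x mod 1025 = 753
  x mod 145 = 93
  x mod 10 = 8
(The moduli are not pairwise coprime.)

22278

Combine the congruences pairwise.
gcd(1025, 145) = 5 and 5 | (93 − 753), so the pair is consistent; merging gives x ≡ 22278 (mod 29725), where 29725 = lcm(1025, 145).
gcd(29725, 10) = 5 and 5 | (8 − 22278), so the pair is consistent; merging gives x ≡ 22278 (mod 59450), where 59450 = lcm(29725, 10).
The solution is unique modulo lcm(1025, 145, 10) = 59450.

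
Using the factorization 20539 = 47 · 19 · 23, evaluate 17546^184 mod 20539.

1317

Mod 47: 17546 ≡ 15; since 46 | 184, by Fermat 15^184 ≡ 1 (mod 47).
Mod 19: 17546 ≡ 9; by Fermat, exponent reduces to 184 mod 18 = 4; 9^4 ≡ 6 (mod 19).
Mod 23: 17546 ≡ 20; by Fermat, exponent reduces to 184 mod 22 = 8; 20^8 ≡ 6 (mod 23).
Combine by CRT: x ≡ 1 (mod 47), x ≡ 6 (mod 19), x ≡ 6 (mod 23) ⇒ x ≡ 1317 (mod 20539).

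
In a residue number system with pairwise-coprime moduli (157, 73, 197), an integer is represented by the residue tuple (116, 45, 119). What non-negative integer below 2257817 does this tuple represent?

1886000

The moduli are pairwise coprime; N = 157·73·197 = 2257817.
N/157 = 14381; 14381 ≡ 94 (mod 157); 94·152 ≡ 1, so inverse 152.
N/73 = 30929; 30929 ≡ 50 (mod 73); 50·19 ≡ 1, so inverse 19.
N/197 = 11461; 11461 ≡ 35 (mod 197); 35·152 ≡ 1, so inverse 152.
x ≡ 116·14381·152 + 45·30929·19 + 119·11461·152 = 487316655.
487316655 mod 2257817 = 1886000.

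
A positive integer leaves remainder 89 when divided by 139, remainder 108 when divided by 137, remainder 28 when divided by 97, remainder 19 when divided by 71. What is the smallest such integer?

64757131

The moduli are pairwise coprime; N = 139·137·97·71 = 131149141.
N/139 = 943519; 943519 ≡ 126 (mod 139); 126·32 ≡ 1, so inverse 32.
N/137 = 957293; 957293 ≡ 74 (mod 137); 74·50 ≡ 1, so inverse 50.
N/97 = 1352053; 1352053 ≡ 67 (mod 97); 67·42 ≡ 1, so inverse 42.
N/71 = 1847171; 1847171 ≡ 35 (mod 71); 35·69 ≡ 1, so inverse 69.
x ≡ 89·943519·32 + 108·957293·50 + 28·1352053·42 + 19·1847171·69 = 11868179821.
11868179821 mod 131149141 = 64757131.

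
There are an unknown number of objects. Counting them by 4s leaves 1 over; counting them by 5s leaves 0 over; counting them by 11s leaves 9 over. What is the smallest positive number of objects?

The moduli are pairwise coprime; M = 4·5·11 = 220.
M/4 = 55; 55 ≡ 3 (mod 4); 3·3 ≡ 1, so inverse 3.
M/5 = 44; 44 ≡ 4 (mod 5); 4·4 ≡ 1, so inverse 4.
M/11 = 20; 20 ≡ 9 (mod 11); 9·5 ≡ 1, so inverse 5.
N ≡ 1·55·3 + 0·44·4 + 9·20·5 = 1065.
1065 mod 220 = 185.

185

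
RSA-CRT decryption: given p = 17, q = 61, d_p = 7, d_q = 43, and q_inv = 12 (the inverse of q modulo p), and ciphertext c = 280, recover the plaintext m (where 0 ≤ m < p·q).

797

m₁ = c^(d_p) mod p: c ≡ 8 (mod 17), and 8^7 mod 17 = 15.
m₂ = c^(d_q) mod q: c ≡ 36 (mod 61), and 36^43 mod 61 = 4.
h = q_inv·(m₁ − m₂) mod p = 12·(15 − 4) mod 17 = 13.
m = m₂ + h·q = 4 + 13·61 = 797.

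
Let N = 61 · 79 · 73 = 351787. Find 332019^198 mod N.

82225

Mod 61: 332019 ≡ 57; by Fermat, exponent reduces to 198 mod 60 = 18; 57^18 ≡ 58 (mod 61).
Mod 79: 332019 ≡ 61; by Fermat, exponent reduces to 198 mod 78 = 42; 61^42 ≡ 65 (mod 79).
Mod 73: 332019 ≡ 15; by Fermat, exponent reduces to 198 mod 72 = 54; 15^54 ≡ 27 (mod 73).
Combine by CRT: x ≡ 58 (mod 61), x ≡ 65 (mod 79), x ≡ 27 (mod 73) ⇒ x ≡ 82225 (mod 351787).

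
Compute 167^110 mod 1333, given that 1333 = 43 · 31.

Mod 43: 167 ≡ 38; by Fermat, exponent reduces to 110 mod 42 = 26; 38^26 ≡ 14 (mod 43).
Mod 31: 167 ≡ 12; by Fermat, exponent reduces to 110 mod 30 = 20; 12^20 ≡ 5 (mod 31).
Combine by CRT: x ≡ 14 (mod 43), x ≡ 5 (mod 31) ⇒ x ≡ 315 (mod 1333).

315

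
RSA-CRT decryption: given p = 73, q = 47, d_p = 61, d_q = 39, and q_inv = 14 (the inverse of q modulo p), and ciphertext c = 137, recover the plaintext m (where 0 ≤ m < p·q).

1086

m₁ = c^(d_p) mod p: c ≡ 64 (mod 73), and 64^61 mod 73 = 64.
m₂ = c^(d_q) mod q: c ≡ 43 (mod 47), and 43^39 mod 47 = 5.
h = q_inv·(m₁ − m₂) mod p = 14·(64 − 5) mod 73 = 23.
m = m₂ + h·q = 5 + 23·47 = 1086.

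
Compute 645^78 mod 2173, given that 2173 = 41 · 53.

266

Mod 41: 645 ≡ 30; by Fermat, exponent reduces to 78 mod 40 = 38; 30^38 ≡ 20 (mod 41).
Mod 53: 645 ≡ 9; by Fermat, exponent reduces to 78 mod 52 = 26; 9^26 ≡ 1 (mod 53).
Combine by CRT: x ≡ 20 (mod 41), x ≡ 1 (mod 53) ⇒ x ≡ 266 (mod 2173).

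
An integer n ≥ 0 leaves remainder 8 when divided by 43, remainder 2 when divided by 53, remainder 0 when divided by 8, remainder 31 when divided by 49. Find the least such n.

The moduli are pairwise coprime; M = 43·53·8·49 = 893368.
M/43 = 20776; 20776 ≡ 7 (mod 43); 7·37 ≡ 1, so inverse 37.
M/53 = 16856; 16856 ≡ 2 (mod 53); 2·27 ≡ 1, so inverse 27.
M/8 = 111671; 111671 ≡ 7 (mod 8); 7·7 ≡ 1, so inverse 7.
M/49 = 18232; 18232 ≡ 4 (mod 49); 4·37 ≡ 1, so inverse 37.
n ≡ 8·20776·37 + 2·16856·27 + 0·111671·7 + 31·18232·37 = 27972024.
27972024 mod 893368 = 277616.

277616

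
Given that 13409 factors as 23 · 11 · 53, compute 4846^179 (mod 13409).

8351

Mod 23: 4846 ≡ 16; by Fermat, exponent reduces to 179 mod 22 = 3; 16^3 ≡ 2 (mod 23).
Mod 11: 4846 ≡ 6; by Fermat, exponent reduces to 179 mod 10 = 9; 6^9 ≡ 2 (mod 11).
Mod 53: 4846 ≡ 23; by Fermat, exponent reduces to 179 mod 52 = 23; 23^23 ≡ 30 (mod 53).
Combine by CRT: x ≡ 2 (mod 23), x ≡ 2 (mod 11), x ≡ 30 (mod 53) ⇒ x ≡ 8351 (mod 13409).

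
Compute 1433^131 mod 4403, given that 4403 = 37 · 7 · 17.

Mod 37: 1433 ≡ 27; by Fermat, exponent reduces to 131 mod 36 = 23; 27^23 ≡ 11 (mod 37).
Mod 7: 1433 ≡ 5; by Fermat, exponent reduces to 131 mod 6 = 5; 5^5 ≡ 3 (mod 7).
Mod 17: 1433 ≡ 5; by Fermat, exponent reduces to 131 mod 16 = 3; 5^3 ≡ 6 (mod 17).
Combine by CRT: x ≡ 11 (mod 37), x ≡ 3 (mod 7), x ≡ 6 (mod 17) ⇒ x ≡ 1417 (mod 4403).

1417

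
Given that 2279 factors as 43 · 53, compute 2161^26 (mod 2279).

317

Mod 43: 2161 ≡ 11; 11^26 ≡ 16 (mod 43).
Mod 53: 2161 ≡ 41; 41^26 ≡ 52 (mod 53).
Combine by CRT: x ≡ 16 (mod 43), x ≡ 52 (mod 53) ⇒ x ≡ 317 (mod 2279).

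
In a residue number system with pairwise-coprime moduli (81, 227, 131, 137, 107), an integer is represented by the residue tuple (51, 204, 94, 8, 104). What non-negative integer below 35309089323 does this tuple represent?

23125560963

From x ≡ 51 (mod 81) write x = 51 + 81t. Substituting into x ≡ 204 (mod 227) gives 81t ≡ 153 (mod 227), and since 81⁻¹ ≡ 213 (mod 227), t ≡ 128. Hence x ≡ 51 + 81·128 = 10419 (mod 18387).
From x ≡ 10419 (mod 18387) write x = 10419 + 18387t. Substituting into x ≡ 94 (mod 131) gives 18387t ≡ 24 (mod 131), and since 47⁻¹ ≡ 92 (mod 131), t ≡ 112. Hence x ≡ 10419 + 18387·112 = 2069763 (mod 2408697).
From x ≡ 2069763 (mod 2408697) write x = 2069763 + 2408697t. Substituting into x ≡ 8 (mod 137) gives 2408697t ≡ 41 (mod 137), and since 100⁻¹ ≡ 37 (mod 137), t ≡ 10. Hence x ≡ 2069763 + 2408697·10 = 26156733 (mod 329991489).
From x ≡ 26156733 (mod 329991489) write x = 26156733 + 329991489t. Substituting into x ≡ 104 (mod 107) gives 329991489t ≡ 56 (mod 107), and since 65⁻¹ ≡ 28 (mod 107), t ≡ 70. Hence x ≡ 26156733 + 329991489·70 = 23125560963 (mod 35309089323).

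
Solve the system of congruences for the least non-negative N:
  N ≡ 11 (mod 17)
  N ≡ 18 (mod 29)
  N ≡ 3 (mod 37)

9327

The moduli are pairwise coprime; M = 17·29·37 = 18241.
M/17 = 1073; 1073 ≡ 2 (mod 17); 2·9 ≡ 1, so inverse 9.
M/29 = 629; 629 ≡ 20 (mod 29); 20·16 ≡ 1, so inverse 16.
M/37 = 493; 493 ≡ 12 (mod 37); 12·34 ≡ 1, so inverse 34.
N ≡ 11·1073·9 + 18·629·16 + 3·493·34 = 337665.
337665 mod 18241 = 9327.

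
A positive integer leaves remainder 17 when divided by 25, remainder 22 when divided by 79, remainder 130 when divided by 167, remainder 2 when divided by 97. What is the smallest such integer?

9391542

The moduli are pairwise coprime; N = 25·79·167·97 = 31993025.
N/25 = 1279721; 1279721 ≡ 21 (mod 25); 21·6 ≡ 1, so inverse 6.
N/79 = 404975; 404975 ≡ 21 (mod 79); 21·64 ≡ 1, so inverse 64.
N/167 = 191575; 191575 ≡ 26 (mod 167); 26·45 ≡ 1, so inverse 45.
N/97 = 329825; 329825 ≡ 25 (mod 97); 25·66 ≡ 1, so inverse 66.
m ≡ 17·1279721·6 + 22·404975·64 + 130·191575·45 + 2·329825·66 = 1864986992.
1864986992 mod 31993025 = 9391542.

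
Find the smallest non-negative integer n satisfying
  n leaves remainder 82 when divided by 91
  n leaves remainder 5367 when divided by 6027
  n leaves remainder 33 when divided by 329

2928462

gcd(91, 6027) = 7 and 7 | (5367 − 82), so the pair is consistent; merging gives n ≡ 29475 (mod 78351), where 78351 = lcm(91, 6027).
gcd(78351, 329) = 7 and 7 | (33 − 29475), so the pair is consistent; merging gives n ≡ 2928462 (mod 3682497), where 3682497 = lcm(78351, 329).
The solution is unique modulo lcm(91, 6027, 329) = 3682497.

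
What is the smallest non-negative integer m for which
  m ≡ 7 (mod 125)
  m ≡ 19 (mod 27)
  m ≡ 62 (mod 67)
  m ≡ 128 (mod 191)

From m ≡ 7 (mod 125) write m = 7 + 125t. Substituting into m ≡ 19 (mod 27) gives 125t ≡ 12 (mod 27), and since 17⁻¹ ≡ 8 (mod 27), t ≡ 15. Hence m ≡ 7 + 125·15 = 1882 (mod 3375).
From m ≡ 1882 (mod 3375) write m = 1882 + 3375t. Substituting into m ≡ 62 (mod 67) gives 3375t ≡ 56 (mod 67), and since 25⁻¹ ≡ 59 (mod 67), t ≡ 21. Hence m ≡ 1882 + 3375·21 = 72757 (mod 226125).
From m ≡ 72757 (mod 226125) write m = 72757 + 226125t. Substituting into m ≡ 128 (mod 191) gives 226125t ≡ 142 (mod 191), and since 172⁻¹ ≡ 10 (mod 191), t ≡ 83. Hence m ≡ 72757 + 226125·83 = 18841132 (mod 43189875).

18841132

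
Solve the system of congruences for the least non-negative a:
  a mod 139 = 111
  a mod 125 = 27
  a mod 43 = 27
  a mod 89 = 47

From a ≡ 111 (mod 139) write a = 111 + 139t. Substituting into a ≡ 27 (mod 125) gives 139t ≡ 41 (mod 125), and since 14⁻¹ ≡ 9 (mod 125), t ≡ 119. Hence a ≡ 111 + 139·119 = 16652 (mod 17375).
From a ≡ 16652 (mod 17375) write a = 16652 + 17375t. Substituting into a ≡ 27 (mod 43) gives 17375t ≡ 16 (mod 43), and since 3⁻¹ ≡ 29 (mod 43), t ≡ 34. Hence a ≡ 16652 + 17375·34 = 607402 (mod 747125).
From a ≡ 607402 (mod 747125) write a = 607402 + 747125t. Substituting into a ≡ 47 (mod 89) gives 747125t ≡ 70 (mod 89), and since 59⁻¹ ≡ 86 (mod 89), t ≡ 57. Hence a ≡ 607402 + 747125·57 = 43193527 (mod 66494125).

43193527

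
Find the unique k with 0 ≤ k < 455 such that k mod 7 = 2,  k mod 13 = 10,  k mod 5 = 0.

205

The moduli are pairwise coprime; N = 7·13·5 = 455.
N/7 = 65; 65 ≡ 2 (mod 7); 2·4 ≡ 1, so inverse 4.
N/13 = 35; 35 ≡ 9 (mod 13); 9·3 ≡ 1, so inverse 3.
N/5 = 91; 91 ≡ 1 (mod 5), inverse 1.
k ≡ 2·65·4 + 10·35·3 + 0·91·1 = 1570.
1570 mod 455 = 205.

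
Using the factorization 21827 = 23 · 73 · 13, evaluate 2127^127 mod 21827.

Mod 23: 2127 ≡ 11; by Fermat, exponent reduces to 127 mod 22 = 17; 11^17 ≡ 14 (mod 23).
Mod 73: 2127 ≡ 10; by Fermat, exponent reduces to 127 mod 72 = 55; 10^55 ≡ 22 (mod 73).
Mod 13: 2127 ≡ 8; by Fermat, exponent reduces to 127 mod 12 = 7; 8^7 ≡ 5 (mod 13).
Combine by CRT: x ≡ 14 (mod 23), x ≡ 22 (mod 73), x ≡ 5 (mod 13) ⇒ x ≡ 9950 (mod 21827).

9950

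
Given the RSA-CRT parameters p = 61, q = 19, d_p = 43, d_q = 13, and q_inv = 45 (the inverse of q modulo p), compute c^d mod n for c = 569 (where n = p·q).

436

m₁ = c^(d_p) mod p: c ≡ 20 (mod 61), and 20^43 mod 61 = 9.
m₂ = c^(d_q) mod q: c ≡ 18 (mod 19), and 18^13 mod 19 = 18.
h = q_inv·(m₁ − m₂) mod p = 45·(9 − 18) mod 61 = 22.
m = m₂ + h·q = 18 + 22·19 = 436.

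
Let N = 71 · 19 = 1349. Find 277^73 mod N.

Mod 71: 277 ≡ 64; by Fermat, exponent reduces to 73 mod 70 = 3; 64^3 ≡ 12 (mod 71).
Mod 19: 277 ≡ 11; by Fermat, exponent reduces to 73 mod 18 = 1; 11^1 ≡ 11 (mod 19).
Combine by CRT: x ≡ 12 (mod 71), x ≡ 11 (mod 19) ⇒ x ≡ 296 (mod 1349).

296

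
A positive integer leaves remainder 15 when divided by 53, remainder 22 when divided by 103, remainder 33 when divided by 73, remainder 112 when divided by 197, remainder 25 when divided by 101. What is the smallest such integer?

4402783844

The moduli are pairwise coprime; M = 53·103·73·197·101 = 7929093779.
M/53 = 149605543; 149605543 ≡ 5 (mod 53); 5·32 ≡ 1, so inverse 32.
M/103 = 76981493; 76981493 ≡ 14 (mod 103); 14·81 ≡ 1, so inverse 81.
M/73 = 108617723; 108617723 ≡ 1 (mod 73), inverse 1.
M/197 = 40249207; 40249207 ≡ 137 (mod 197); 137·174 ≡ 1, so inverse 174.
M/101 = 78505879; 78505879 ≡ 94 (mod 101); 94·72 ≡ 1, so inverse 72.
N ≡ 15·149605543·32 + 22·76981493·81 + 33·108617723·1 + 112·40249207·174 + 25·78505879·72 = 1138263194241.
1138263194241 mod 7929093779 = 4402783844.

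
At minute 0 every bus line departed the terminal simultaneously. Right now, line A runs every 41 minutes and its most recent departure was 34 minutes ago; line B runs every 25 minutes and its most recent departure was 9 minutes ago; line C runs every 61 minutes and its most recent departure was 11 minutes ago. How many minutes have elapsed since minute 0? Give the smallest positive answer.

From t ≡ 34 (mod 41) write t = 34 + 41s. Substituting into t ≡ 9 (mod 25) gives 41s ≡ 0 (mod 25), and since 16⁻¹ ≡ 11 (mod 25), s ≡ 0. Hence t ≡ 34 + 41·0 = 34 (mod 1025).
From t ≡ 34 (mod 1025) write t = 34 + 1025s. Substituting into t ≡ 11 (mod 61) gives 1025s ≡ 38 (mod 61), and since 49⁻¹ ≡ 5 (mod 61), s ≡ 7. Hence t ≡ 34 + 1025·7 = 7209 (mod 62525).

7209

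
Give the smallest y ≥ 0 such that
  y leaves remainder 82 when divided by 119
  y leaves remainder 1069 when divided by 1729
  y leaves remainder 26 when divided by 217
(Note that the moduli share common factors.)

gcd(119, 1729) = 7 and 7 | (1069 − 82), so the pair is consistent; merging gives y ≡ 13172 (mod 29393), where 29393 = lcm(119, 1729).
gcd(29393, 217) = 7 and 7 | (26 − 13172), so the pair is consistent; merging gives y ≡ 365888 (mod 911183), where 911183 = lcm(29393, 217).
The solution is unique modulo lcm(119, 1729, 217) = 911183.

365888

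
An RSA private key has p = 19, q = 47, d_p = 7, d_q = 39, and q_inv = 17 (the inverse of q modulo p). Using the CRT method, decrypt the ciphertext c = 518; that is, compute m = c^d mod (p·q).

m₁ = c^(d_p) mod p: c ≡ 5 (mod 19), and 5^7 mod 19 = 16.
m₂ = c^(d_q) mod q: c ≡ 1 (mod 47), and 1^39 mod 47 = 1.
h = q_inv·(m₁ − m₂) mod p = 17·(16 − 1) mod 19 = 8.
m = m₂ + h·q = 1 + 8·47 = 377.

377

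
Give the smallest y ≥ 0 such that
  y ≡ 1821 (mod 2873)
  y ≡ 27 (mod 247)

50662

gcd(2873, 247) = 13 and 13 | (27 − 1821), so the pair is consistent; merging gives y ≡ 50662 (mod 54587), where 54587 = lcm(2873, 247).
The solution is unique modulo lcm(2873, 247) = 54587.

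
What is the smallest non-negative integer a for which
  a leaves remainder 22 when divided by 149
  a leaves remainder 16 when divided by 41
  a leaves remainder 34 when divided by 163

83164

From a ≡ 22 (mod 149) write a = 22 + 149t. Substituting into a ≡ 16 (mod 41) gives 149t ≡ 35 (mod 41), and since 26⁻¹ ≡ 30 (mod 41), t ≡ 25. Hence a ≡ 22 + 149·25 = 3747 (mod 6109).
From a ≡ 3747 (mod 6109) write a = 3747 + 6109t. Substituting into a ≡ 34 (mod 163) gives 6109t ≡ 36 (mod 163), and since 78⁻¹ ≡ 23 (mod 163), t ≡ 13. Hence a ≡ 3747 + 6109·13 = 83164 (mod 995767).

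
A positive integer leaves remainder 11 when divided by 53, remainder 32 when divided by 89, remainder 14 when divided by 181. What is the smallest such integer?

The moduli are pairwise coprime; N = 53·89·181 = 853777.
N/53 = 16109; 16109 ≡ 50 (mod 53); 50·35 ≡ 1, so inverse 35.
N/89 = 9593; 9593 ≡ 70 (mod 89); 70·14 ≡ 1, so inverse 14.
N/181 = 4717; 4717 ≡ 11 (mod 181); 11·33 ≡ 1, so inverse 33.
a ≡ 11·16109·35 + 32·9593·14 + 14·4717·33 = 12678883.
12678883 mod 853777 = 726005.

726005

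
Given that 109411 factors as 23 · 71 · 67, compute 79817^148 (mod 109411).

Mod 23: 79817 ≡ 7; by Fermat, exponent reduces to 148 mod 22 = 16; 7^16 ≡ 6 (mod 23).
Mod 71: 79817 ≡ 13; by Fermat, exponent reduces to 148 mod 70 = 8; 13^8 ≡ 6 (mod 71).
Mod 67: 79817 ≡ 20; by Fermat, exponent reduces to 148 mod 66 = 16; 20^16 ≡ 55 (mod 67).
Combine by CRT: x ≡ 6 (mod 23), x ≡ 6 (mod 71), x ≡ 55 (mod 67) ⇒ x ≡ 16336 (mod 109411).

16336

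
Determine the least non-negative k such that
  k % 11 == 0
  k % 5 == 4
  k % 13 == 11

From k ≡ 0 (mod 11) write k = 0 + 11t. Substituting into k ≡ 4 (mod 5) gives 11t ≡ 4 (mod 5), and since 1⁻¹ ≡ 1 (mod 5), t ≡ 4. Hence k ≡ 0 + 11·4 = 44 (mod 55).
From k ≡ 44 (mod 55) write k = 44 + 55t. Substituting into k ≡ 11 (mod 13) gives 55t ≡ 6 (mod 13), and since 3⁻¹ ≡ 9 (mod 13), t ≡ 2. Hence k ≡ 44 + 55·2 = 154 (mod 715).

154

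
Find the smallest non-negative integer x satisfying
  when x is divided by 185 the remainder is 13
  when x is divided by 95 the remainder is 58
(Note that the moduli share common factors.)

gcd(185, 95) = 5 and 5 | (58 − 13), so the pair is consistent; merging gives x ≡ 1863 (mod 3515), where 3515 = lcm(185, 95).
The solution is unique modulo lcm(185, 95) = 3515.

1863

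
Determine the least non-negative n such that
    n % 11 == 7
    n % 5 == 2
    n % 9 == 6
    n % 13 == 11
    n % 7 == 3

9852

The moduli are pairwise coprime; M = 11·5·9·13·7 = 45045.
M/11 = 4095; 4095 ≡ 3 (mod 11); 3·4 ≡ 1, so inverse 4.
M/5 = 9009; 9009 ≡ 4 (mod 5); 4·4 ≡ 1, so inverse 4.
M/9 = 5005; 5005 ≡ 1 (mod 9), inverse 1.
M/13 = 3465; 3465 ≡ 7 (mod 13); 7·2 ≡ 1, so inverse 2.
M/7 = 6435; 6435 ≡ 2 (mod 7); 2·4 ≡ 1, so inverse 4.
n ≡ 7·4095·4 + 2·9009·4 + 6·5005·1 + 11·3465·2 + 3·6435·4 = 370212.
370212 mod 45045 = 9852.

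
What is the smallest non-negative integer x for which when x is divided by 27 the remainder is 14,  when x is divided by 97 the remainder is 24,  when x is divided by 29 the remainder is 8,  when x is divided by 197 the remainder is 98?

From x ≡ 14 (mod 27) write x = 14 + 27t. Substituting into x ≡ 24 (mod 97) gives 27t ≡ 10 (mod 97), and since 27⁻¹ ≡ 18 (mod 97), t ≡ 83. Hence x ≡ 14 + 27·83 = 2255 (mod 2619).
From x ≡ 2255 (mod 2619) write x = 2255 + 2619t. Substituting into x ≡ 8 (mod 29) gives 2619t ≡ 15 (mod 29), and since 9⁻¹ ≡ 13 (mod 29), t ≡ 21. Hence x ≡ 2255 + 2619·21 = 57254 (mod 75951).
From x ≡ 57254 (mod 75951) write x = 57254 + 75951t. Substituting into x ≡ 98 (mod 197) gives 75951t ≡ 171 (mod 197), and since 106⁻¹ ≡ 184 (mod 197), t ≡ 141. Hence x ≡ 57254 + 75951·141 = 10766345 (mod 14962347).

10766345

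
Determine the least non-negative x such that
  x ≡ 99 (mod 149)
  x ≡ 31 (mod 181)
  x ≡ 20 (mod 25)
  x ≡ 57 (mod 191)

93431145

From x ≡ 99 (mod 149) write x = 99 + 149t. Substituting into x ≡ 31 (mod 181) gives 149t ≡ 113 (mod 181), and since 149⁻¹ ≡ 164 (mod 181), t ≡ 70. Hence x ≡ 99 + 149·70 = 10529 (mod 26969).
From x ≡ 10529 (mod 26969) write x = 10529 + 26969t. Substituting into x ≡ 20 (mod 25) gives 26969t ≡ 16 (mod 25), and since 19⁻¹ ≡ 4 (mod 25), t ≡ 14. Hence x ≡ 10529 + 26969·14 = 388095 (mod 674225).
From x ≡ 388095 (mod 674225) write x = 388095 + 674225t. Substituting into x ≡ 57 (mod 191) gives 674225t ≡ 74 (mod 191), and since 186⁻¹ ≡ 38 (mod 191), t ≡ 138. Hence x ≡ 388095 + 674225·138 = 93431145 (mod 128776975).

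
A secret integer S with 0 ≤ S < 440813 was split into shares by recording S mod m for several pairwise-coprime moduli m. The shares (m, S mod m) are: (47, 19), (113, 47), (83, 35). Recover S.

From S ≡ 19 (mod 47) write S = 19 + 47t. Substituting into S ≡ 47 (mod 113) gives 47t ≡ 28 (mod 113), and since 47⁻¹ ≡ 101 (mod 113), t ≡ 3. Hence S ≡ 19 + 47·3 = 160 (mod 5311).
From S ≡ 160 (mod 5311) write S = 160 + 5311t. Substituting into S ≡ 35 (mod 83) gives 5311t ≡ 41 (mod 83), and since 82⁻¹ ≡ 82 (mod 83), t ≡ 42. Hence S ≡ 160 + 5311·42 = 223222 (mod 440813).

223222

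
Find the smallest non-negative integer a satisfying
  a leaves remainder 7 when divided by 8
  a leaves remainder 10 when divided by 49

255

Combine the congruences pairwise.
From a ≡ 7 (mod 8) write a = 7 + 8t. Substituting into a ≡ 10 (mod 49) gives 8t ≡ 3 (mod 49), and since 8⁻¹ ≡ 43 (mod 49), t ≡ 31. Hence a ≡ 7 + 8·31 = 255 (mod 392).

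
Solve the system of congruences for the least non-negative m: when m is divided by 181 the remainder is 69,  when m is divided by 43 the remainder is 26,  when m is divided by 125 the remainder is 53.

762803

The moduli are pairwise coprime; N = 181·43·125 = 972875.
N/181 = 5375; 5375 ≡ 126 (mod 181); 126·102 ≡ 1, so inverse 102.
N/43 = 22625; 22625 ≡ 7 (mod 43); 7·37 ≡ 1, so inverse 37.
N/125 = 7783; 7783 ≡ 33 (mod 125); 33·72 ≡ 1, so inverse 72.
m ≡ 69·5375·102 + 26·22625·37 + 53·7783·72 = 89294428.
89294428 mod 972875 = 762803.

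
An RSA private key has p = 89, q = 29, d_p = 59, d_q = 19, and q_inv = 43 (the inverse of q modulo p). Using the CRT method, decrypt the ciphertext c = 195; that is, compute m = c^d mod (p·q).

m₁ = c^(d_p) mod p: c ≡ 17 (mod 89), and 17^59 mod 89 = 9.
m₂ = c^(d_q) mod q: c ≡ 21 (mod 29), and 21^19 mod 29 = 27.
h = q_inv·(m₁ − m₂) mod p = 43·(9 − 27) mod 89 = 27.
m = m₂ + h·q = 27 + 27·29 = 810.

810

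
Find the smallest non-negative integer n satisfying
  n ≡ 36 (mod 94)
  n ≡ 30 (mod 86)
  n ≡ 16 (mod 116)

gcd(94, 86) = 2 and 2 | (30 − 36), so the pair is consistent; merging gives n ≡ 976 (mod 4042), where 4042 = lcm(94, 86).
gcd(4042, 116) = 2 and 2 | (16 − 976), so the pair is consistent; merging gives n ≡ 138404 (mod 234436), where 234436 = lcm(4042, 116).
The solution is unique modulo lcm(94, 86, 116) = 234436.

138404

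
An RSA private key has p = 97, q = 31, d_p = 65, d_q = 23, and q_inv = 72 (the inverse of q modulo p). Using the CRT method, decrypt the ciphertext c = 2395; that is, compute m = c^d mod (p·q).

2589

m₁ = c^(d_p) mod p: c ≡ 67 (mod 97), and 67^65 mod 97 = 67.
m₂ = c^(d_q) mod q: c ≡ 8 (mod 31), and 8^23 mod 31 = 16.
h = q_inv·(m₁ − m₂) mod p = 72·(67 − 16) mod 97 = 83.
m = m₂ + h·q = 16 + 83·31 = 2589.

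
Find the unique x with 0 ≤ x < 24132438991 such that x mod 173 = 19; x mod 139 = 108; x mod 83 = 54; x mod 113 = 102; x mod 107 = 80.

The moduli are pairwise coprime; N = 173·139·83·113·107 = 24132438991.
N/173 = 139493867; 139493867 ≡ 161 (mod 173); 161·72 ≡ 1, so inverse 72.
N/139 = 173614669; 173614669 ≡ 55 (mod 139); 55·91 ≡ 1, so inverse 91.
N/83 = 290752277; 290752277 ≡ 40 (mod 83); 40·27 ≡ 1, so inverse 27.
N/113 = 213561407; 213561407 ≡ 108 (mod 113); 108·45 ≡ 1, so inverse 45.
N/107 = 225536813; 225536813 ≡ 73 (mod 107); 73·22 ≡ 1, so inverse 22.
x ≡ 19·139493867·72 + 108·173614669·91 + 54·290752277·27 + 102·213561407·45 + 80·225536813·22 = 3698221045864.
3698221045864 mod 24132438991 = 5957880241.

5957880241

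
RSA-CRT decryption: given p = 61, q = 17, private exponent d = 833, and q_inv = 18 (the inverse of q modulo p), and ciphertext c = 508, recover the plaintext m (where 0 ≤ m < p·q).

d_p = d mod (p−1) = 833 mod 60 = 53; d_q = d mod (q−1) = 1.
m₁ = c^(d_p) mod p: c ≡ 20 (mod 61), and 20^53 mod 61 = 9.
m₂ = c^(d_q) mod q: c ≡ 15 (mod 17), and 15^1 mod 17 = 15.
h = q_inv·(m₁ − m₂) mod p = 18·(9 − 15) mod 61 = 14.
m = m₂ + h·q = 15 + 14·17 = 253.

253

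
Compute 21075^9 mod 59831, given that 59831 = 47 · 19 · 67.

Mod 47: 21075 ≡ 19; 19^9 ≡ 20 (mod 47).
Mod 19: 21075 ≡ 4; 4^9 ≡ 1 (mod 19).
Mod 67: 21075 ≡ 37; 37^9 ≡ 1 (mod 67).
Combine by CRT: x ≡ 20 (mod 47), x ≡ 1 (mod 19), x ≡ 1 (mod 67) ⇒ x ≡ 50921 (mod 59831).

50921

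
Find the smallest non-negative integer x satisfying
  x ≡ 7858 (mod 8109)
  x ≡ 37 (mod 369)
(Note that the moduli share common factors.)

gcd(8109, 369) = 9 and 9 | (37 − 7858), so the pair is consistent; merging gives x ≡ 72730 (mod 332469), where 332469 = lcm(8109, 369).
The solution is unique modulo lcm(8109, 369) = 332469.

72730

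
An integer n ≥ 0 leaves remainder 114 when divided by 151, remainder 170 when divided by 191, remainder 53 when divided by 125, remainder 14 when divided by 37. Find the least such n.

90254928

From n ≡ 114 (mod 151) write n = 114 + 151t. Substituting into n ≡ 170 (mod 191) gives 151t ≡ 56 (mod 191), and since 151⁻¹ ≡ 148 (mod 191), t ≡ 75. Hence n ≡ 114 + 151·75 = 11439 (mod 28841).
From n ≡ 11439 (mod 28841) write n = 11439 + 28841t. Substituting into n ≡ 53 (mod 125) gives 28841t ≡ 114 (mod 125), and since 91⁻¹ ≡ 11 (mod 125), t ≡ 4. Hence n ≡ 11439 + 28841·4 = 126803 (mod 3605125).
From n ≡ 126803 (mod 3605125) write n = 126803 + 3605125t. Substituting into n ≡ 14 (mod 37) gives 3605125t ≡ 10 (mod 37), and since 30⁻¹ ≡ 21 (mod 37), t ≡ 25. Hence n ≡ 126803 + 3605125·25 = 90254928 (mod 133389625).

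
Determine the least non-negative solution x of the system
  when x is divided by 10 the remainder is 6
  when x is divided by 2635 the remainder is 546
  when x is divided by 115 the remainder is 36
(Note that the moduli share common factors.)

74326

gcd(10, 2635) = 5 and 5 | (546 − 6), so the pair is consistent; merging gives x ≡ 546 (mod 5270), where 5270 = lcm(10, 2635).
gcd(5270, 115) = 5 and 5 | (36 − 546), so the pair is consistent; merging gives x ≡ 74326 (mod 121210), where 121210 = lcm(5270, 115).
The solution is unique modulo lcm(10, 2635, 115) = 121210.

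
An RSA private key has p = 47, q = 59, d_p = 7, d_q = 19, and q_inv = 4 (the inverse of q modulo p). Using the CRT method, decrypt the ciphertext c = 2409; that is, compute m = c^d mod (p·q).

1029

m₁ = c^(d_p) mod p: c ≡ 12 (mod 47), and 12^7 mod 47 = 42.
m₂ = c^(d_q) mod q: c ≡ 49 (mod 59), and 49^19 mod 59 = 26.
h = q_inv·(m₁ − m₂) mod p = 4·(42 − 26) mod 47 = 17.
m = m₂ + h·q = 26 + 17·59 = 1029.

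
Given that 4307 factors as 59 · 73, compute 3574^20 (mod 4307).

Mod 59: 3574 ≡ 34; 34^20 ≡ 20 (mod 59).
Mod 73: 3574 ≡ 70; 70^20 ≡ 64 (mod 73).
Combine by CRT: x ≡ 20 (mod 59), x ≡ 64 (mod 73) ⇒ x ≡ 2911 (mod 4307).

2911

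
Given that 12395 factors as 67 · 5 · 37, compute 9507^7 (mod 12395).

1093

Mod 67: 9507 ≡ 60; 60^7 ≡ 21 (mod 67).
Mod 5: 9507 ≡ 2; by Fermat, exponent reduces to 7 mod 4 = 3; 2^3 ≡ 3 (mod 5).
Mod 37: 9507 ≡ 35; 35^7 ≡ 20 (mod 37).
Combine by CRT: x ≡ 21 (mod 67), x ≡ 3 (mod 5), x ≡ 20 (mod 37) ⇒ x ≡ 1093 (mod 12395).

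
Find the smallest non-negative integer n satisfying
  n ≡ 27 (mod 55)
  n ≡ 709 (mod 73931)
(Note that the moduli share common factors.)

gcd(55, 73931) = 11 and 11 | (709 − 27), so the pair is consistent; merging gives n ≡ 222502 (mod 369655), where 369655 = lcm(55, 73931).
The solution is unique modulo lcm(55, 73931) = 369655.

222502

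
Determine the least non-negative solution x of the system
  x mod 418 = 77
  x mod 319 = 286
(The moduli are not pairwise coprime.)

6347

Combine the congruences pairwise.
gcd(418, 319) = 11 and 11 | (286 − 77), so the pair is consistent; merging gives x ≡ 6347 (mod 12122), where 12122 = lcm(418, 319).
The solution is unique modulo lcm(418, 319) = 12122.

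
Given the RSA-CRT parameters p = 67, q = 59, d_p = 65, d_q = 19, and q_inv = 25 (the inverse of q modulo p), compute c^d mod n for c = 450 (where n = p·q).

3424

m₁ = c^(d_p) mod p: c ≡ 48 (mod 67), and 48^65 mod 67 = 7.
m₂ = c^(d_q) mod q: c ≡ 37 (mod 59), and 37^19 mod 59 = 2.
h = q_inv·(m₁ − m₂) mod p = 25·(7 − 2) mod 67 = 58.
m = m₂ + h·q = 2 + 58·59 = 3424.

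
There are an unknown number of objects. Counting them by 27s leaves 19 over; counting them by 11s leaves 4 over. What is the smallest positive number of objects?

235

From N ≡ 19 (mod 27) write N = 19 + 27t. Substituting into N ≡ 4 (mod 11) gives 27t ≡ 7 (mod 11), and since 5⁻¹ ≡ 9 (mod 11), t ≡ 8. Hence N ≡ 19 + 27·8 = 235 (mod 297).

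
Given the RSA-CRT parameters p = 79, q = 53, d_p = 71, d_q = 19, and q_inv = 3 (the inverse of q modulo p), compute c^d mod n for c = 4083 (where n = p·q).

m₁ = c^(d_p) mod p: c ≡ 54 (mod 79), and 54^71 mod 79 = 68.
m₂ = c^(d_q) mod q: c ≡ 2 (mod 53), and 2^19 mod 53 = 12.
h = q_inv·(m₁ − m₂) mod p = 3·(68 − 12) mod 79 = 10.
m = m₂ + h·q = 12 + 10·53 = 542.

542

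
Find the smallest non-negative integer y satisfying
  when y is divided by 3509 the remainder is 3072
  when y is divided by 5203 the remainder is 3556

Combine the congruences pairwise.
gcd(3509, 5203) = 121 and 121 | (3556 − 3072), so the pair is consistent; merging gives y ≡ 45180 (mod 150887), where 150887 = lcm(3509, 5203).
The solution is unique modulo lcm(3509, 5203) = 150887.

45180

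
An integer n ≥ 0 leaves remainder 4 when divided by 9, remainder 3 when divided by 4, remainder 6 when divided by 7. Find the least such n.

From n ≡ 4 (mod 9) write n = 4 + 9t. Substituting into n ≡ 3 (mod 4) gives 9t ≡ 3 (mod 4), and since 1⁻¹ ≡ 1 (mod 4), t ≡ 3. Hence n ≡ 4 + 9·3 = 31 (mod 36).
From n ≡ 31 (mod 36) write n = 31 + 36t. Substituting into n ≡ 6 (mod 7) gives 36t ≡ 3 (mod 7), and since 1⁻¹ ≡ 1 (mod 7), t ≡ 3. Hence n ≡ 31 + 36·3 = 139 (mod 252).

139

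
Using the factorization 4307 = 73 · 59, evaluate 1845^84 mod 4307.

Mod 73: 1845 ≡ 20; by Fermat, exponent reduces to 84 mod 72 = 12; 20^12 ≡ 65 (mod 73).
Mod 59: 1845 ≡ 16; by Fermat, exponent reduces to 84 mod 58 = 26; 16^26 ≡ 26 (mod 59).
Combine by CRT: x ≡ 65 (mod 73), x ≡ 26 (mod 59) ⇒ x ≡ 3861 (mod 4307).

3861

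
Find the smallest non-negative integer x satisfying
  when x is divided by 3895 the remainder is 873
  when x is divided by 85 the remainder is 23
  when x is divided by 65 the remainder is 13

gcd(3895, 85) = 5 and 5 | (23 − 873), so the pair is consistent; merging gives x ≡ 873 (mod 66215), where 66215 = lcm(3895, 85).
gcd(66215, 65) = 5 and 5 | (13 − 873), so the pair is consistent; merging gives x ≡ 265733 (mod 860795), where 860795 = lcm(66215, 65).
The solution is unique modulo lcm(3895, 85, 65) = 860795.

265733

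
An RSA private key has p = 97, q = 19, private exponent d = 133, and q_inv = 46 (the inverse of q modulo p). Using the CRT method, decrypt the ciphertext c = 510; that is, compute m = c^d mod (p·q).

226

d_p = d mod (p−1) = 133 mod 96 = 37; d_q = d mod (q−1) = 7.
m₁ = c^(d_p) mod p: c ≡ 25 (mod 97), and 25^37 mod 97 = 32.
m₂ = c^(d_q) mod q: c ≡ 16 (mod 19), and 16^7 mod 19 = 17.
h = q_inv·(m₁ − m₂) mod p = 46·(32 − 17) mod 97 = 11.
m = m₂ + h·q = 17 + 11·19 = 226.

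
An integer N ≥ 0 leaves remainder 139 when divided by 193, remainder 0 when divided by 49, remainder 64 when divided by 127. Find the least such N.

From N ≡ 139 (mod 193) write N = 139 + 193t. Substituting into N ≡ 0 (mod 49) gives 193t ≡ 8 (mod 49), and since 46⁻¹ ≡ 16 (mod 49), t ≡ 30. Hence N ≡ 139 + 193·30 = 5929 (mod 9457).
From N ≡ 5929 (mod 9457) write N = 5929 + 9457t. Substituting into N ≡ 64 (mod 127) gives 9457t ≡ 104 (mod 127), and since 59⁻¹ ≡ 28 (mod 127), t ≡ 118. Hence N ≡ 5929 + 9457·118 = 1121855 (mod 1201039).

1121855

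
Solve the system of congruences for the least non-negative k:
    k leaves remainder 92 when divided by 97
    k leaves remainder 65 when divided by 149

11538

Combine the congruences pairwise.
From k ≡ 92 (mod 97) write k = 92 + 97t. Substituting into k ≡ 65 (mod 149) gives 97t ≡ 122 (mod 149), and since 97⁻¹ ≡ 106 (mod 149), t ≡ 118. Hence k ≡ 92 + 97·118 = 11538 (mod 14453).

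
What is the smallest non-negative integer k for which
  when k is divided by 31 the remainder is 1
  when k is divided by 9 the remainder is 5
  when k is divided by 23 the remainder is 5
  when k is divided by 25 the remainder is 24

The moduli are pairwise coprime; N = 31·9·23·25 = 160425.
N/31 = 5175; 5175 ≡ 29 (mod 31); 29·15 ≡ 1, so inverse 15.
N/9 = 17825; 17825 ≡ 5 (mod 9); 5·2 ≡ 1, so inverse 2.
N/23 = 6975; 6975 ≡ 6 (mod 23); 6·4 ≡ 1, so inverse 4.
N/25 = 6417; 6417 ≡ 17 (mod 25); 17·3 ≡ 1, so inverse 3.
k ≡ 1·5175·15 + 5·17825·2 + 5·6975·4 + 24·6417·3 = 857399.
857399 mod 160425 = 55274.

55274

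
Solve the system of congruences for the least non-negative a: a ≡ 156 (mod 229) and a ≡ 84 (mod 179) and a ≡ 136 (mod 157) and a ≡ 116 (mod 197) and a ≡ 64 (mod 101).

49483693927

From a ≡ 156 (mod 229) write a = 156 + 229t. Substituting into a ≡ 84 (mod 179) gives 229t ≡ 107 (mod 179), and since 50⁻¹ ≡ 111 (mod 179), t ≡ 63. Hence a ≡ 156 + 229·63 = 14583 (mod 40991).
From a ≡ 14583 (mod 40991) write a = 14583 + 40991t. Substituting into a ≡ 136 (mod 157) gives 40991t ≡ 154 (mod 157), and since 14⁻¹ ≡ 101 (mod 157), t ≡ 11. Hence a ≡ 14583 + 40991·11 = 465484 (mod 6435587).
From a ≡ 465484 (mod 6435587) write a = 465484 + 6435587t. Substituting into a ≡ 116 (mod 197) gives 6435587t ≡ 143 (mod 197), and since 188⁻¹ ≡ 175 (mod 197), t ≡ 6. Hence a ≡ 465484 + 6435587·6 = 39079006 (mod 1267810639).
From a ≡ 39079006 (mod 1267810639) write a = 39079006 + 1267810639t. Substituting into a ≡ 64 (mod 101) gives 1267810639t ≡ 79 (mod 101), and since 59⁻¹ ≡ 12 (mod 101), t ≡ 39. Hence a ≡ 39079006 + 1267810639·39 = 49483693927 (mod 128048874539).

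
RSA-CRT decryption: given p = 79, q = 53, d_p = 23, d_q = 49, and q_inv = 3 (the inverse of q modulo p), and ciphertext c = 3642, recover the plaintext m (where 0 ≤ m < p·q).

131

m₁ = c^(d_p) mod p: c ≡ 8 (mod 79), and 8^23 mod 79 = 52.
m₂ = c^(d_q) mod q: c ≡ 38 (mod 53), and 38^49 mod 53 = 25.
h = q_inv·(m₁ − m₂) mod p = 3·(52 − 25) mod 79 = 2.
m = m₂ + h·q = 25 + 2·53 = 131.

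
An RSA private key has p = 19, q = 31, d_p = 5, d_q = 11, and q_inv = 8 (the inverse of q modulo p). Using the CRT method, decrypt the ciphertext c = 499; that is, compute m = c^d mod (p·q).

m₁ = c^(d_p) mod p: c ≡ 5 (mod 19), and 5^5 mod 19 = 9.
m₂ = c^(d_q) mod q: c ≡ 3 (mod 31), and 3^11 mod 31 = 13.
h = q_inv·(m₁ − m₂) mod p = 8·(9 − 13) mod 19 = 6.
m = m₂ + h·q = 13 + 6·31 = 199.

199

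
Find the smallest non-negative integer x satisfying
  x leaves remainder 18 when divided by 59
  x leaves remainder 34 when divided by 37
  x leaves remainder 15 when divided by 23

43324

The moduli are pairwise coprime; N = 59·37·23 = 50209.
N/59 = 851; 851 ≡ 25 (mod 59); 25·26 ≡ 1, so inverse 26.
N/37 = 1357; 1357 ≡ 25 (mod 37); 25·3 ≡ 1, so inverse 3.
N/23 = 2183; 2183 ≡ 21 (mod 23); 21·11 ≡ 1, so inverse 11.
x ≡ 18·851·26 + 34·1357·3 + 15·2183·11 = 896877.
896877 mod 50209 = 43324.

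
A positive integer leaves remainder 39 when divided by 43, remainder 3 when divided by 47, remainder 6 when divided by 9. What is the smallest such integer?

12552

The moduli are pairwise coprime; N = 43·47·9 = 18189.
N/43 = 423; 423 ≡ 36 (mod 43); 36·6 ≡ 1, so inverse 6.
N/47 = 387; 387 ≡ 11 (mod 47); 11·30 ≡ 1, so inverse 30.
N/9 = 2021; 2021 ≡ 5 (mod 9); 5·2 ≡ 1, so inverse 2.
x ≡ 39·423·6 + 3·387·30 + 6·2021·2 = 158064.
158064 mod 18189 = 12552.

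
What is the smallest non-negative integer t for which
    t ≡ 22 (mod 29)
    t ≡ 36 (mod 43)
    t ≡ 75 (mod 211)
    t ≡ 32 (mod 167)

11350187

The moduli are pairwise coprime; N = 29·43·211·167 = 43940539.
N/29 = 1515191; 1515191 ≡ 28 (mod 29); 28·28 ≡ 1, so inverse 28.
N/43 = 1021873; 1021873 ≡ 21 (mod 43); 21·41 ≡ 1, so inverse 41.
N/211 = 208249; 208249 ≡ 203 (mod 211); 203·79 ≡ 1, so inverse 79.
N/167 = 263117; 263117 ≡ 92 (mod 167); 92·118 ≡ 1, so inverse 118.
t ≡ 22·1515191·28 + 36·1021873·41 + 75·208249·79 + 32·263117·118 = 4669047321.
4669047321 mod 43940539 = 11350187.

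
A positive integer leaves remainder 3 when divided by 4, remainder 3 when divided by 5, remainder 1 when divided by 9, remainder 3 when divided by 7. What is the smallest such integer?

703

The moduli are pairwise coprime; N = 4·5·9·7 = 1260.
N/4 = 315; 315 ≡ 3 (mod 4); 3·3 ≡ 1, so inverse 3.
N/5 = 252; 252 ≡ 2 (mod 5); 2·3 ≡ 1, so inverse 3.
N/9 = 140; 140 ≡ 5 (mod 9); 5·2 ≡ 1, so inverse 2.
N/7 = 180; 180 ≡ 5 (mod 7); 5·3 ≡ 1, so inverse 3.
k ≡ 3·315·3 + 3·252·3 + 1·140·2 + 3·180·3 = 7003.
7003 mod 1260 = 703.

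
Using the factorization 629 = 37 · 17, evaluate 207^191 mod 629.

499

Mod 37: 207 ≡ 22; by Fermat, exponent reduces to 191 mod 36 = 11; 22^11 ≡ 18 (mod 37).
Mod 17: 207 ≡ 3; by Fermat, exponent reduces to 191 mod 16 = 15; 3^15 ≡ 6 (mod 17).
Combine by CRT: x ≡ 18 (mod 37), x ≡ 6 (mod 17) ⇒ x ≡ 499 (mod 629).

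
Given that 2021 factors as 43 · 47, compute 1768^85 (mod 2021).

650

Mod 43: 1768 ≡ 5; by Fermat, exponent reduces to 85 mod 42 = 1; 5^1 ≡ 5 (mod 43).
Mod 47: 1768 ≡ 29; by Fermat, exponent reduces to 85 mod 46 = 39; 29^39 ≡ 39 (mod 47).
Combine by CRT: x ≡ 5 (mod 43), x ≡ 39 (mod 47) ⇒ x ≡ 650 (mod 2021).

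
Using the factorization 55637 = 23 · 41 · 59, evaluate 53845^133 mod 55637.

10099

Mod 23: 53845 ≡ 2; by Fermat, exponent reduces to 133 mod 22 = 1; 2^1 ≡ 2 (mod 23).
Mod 41: 53845 ≡ 12; by Fermat, exponent reduces to 133 mod 40 = 13; 12^13 ≡ 13 (mod 41).
Mod 59: 53845 ≡ 37; by Fermat, exponent reduces to 133 mod 58 = 17; 37^17 ≡ 10 (mod 59).
Combine by CRT: x ≡ 2 (mod 23), x ≡ 13 (mod 41), x ≡ 10 (mod 59) ⇒ x ≡ 10099 (mod 55637).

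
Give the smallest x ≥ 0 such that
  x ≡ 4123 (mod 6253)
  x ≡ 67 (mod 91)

gcd(6253, 91) = 13 and 13 | (67 − 4123), so the pair is consistent; merging gives x ≡ 16629 (mod 43771), where 43771 = lcm(6253, 91).
The solution is unique modulo lcm(6253, 91) = 43771.

16629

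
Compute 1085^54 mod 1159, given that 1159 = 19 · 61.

Mod 19: 1085 ≡ 2; since 18 | 54, by Fermat 2^54 ≡ 1 (mod 19).
Mod 61: 1085 ≡ 48; 48^54 ≡ 1 (mod 61).
Combine by CRT: x ≡ 1 (mod 19), x ≡ 1 (mod 61) ⇒ x ≡ 1 (mod 1159).

1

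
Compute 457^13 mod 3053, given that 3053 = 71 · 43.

911

Mod 71: 457 ≡ 31; 31^13 ≡ 59 (mod 71).
Mod 43: 457 ≡ 27; 27^13 ≡ 8 (mod 43).
Combine by CRT: x ≡ 59 (mod 71), x ≡ 8 (mod 43) ⇒ x ≡ 911 (mod 3053).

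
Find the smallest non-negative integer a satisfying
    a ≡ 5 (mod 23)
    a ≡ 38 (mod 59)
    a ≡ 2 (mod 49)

From a ≡ 5 (mod 23) write a = 5 + 23t. Substituting into a ≡ 38 (mod 59) gives 23t ≡ 33 (mod 59), and since 23⁻¹ ≡ 18 (mod 59), t ≡ 4. Hence a ≡ 5 + 23·4 = 97 (mod 1357).
From a ≡ 97 (mod 1357) write a = 97 + 1357t. Substituting into a ≡ 2 (mod 49) gives 1357t ≡ 3 (mod 49), and since 34⁻¹ ≡ 13 (mod 49), t ≡ 39. Hence a ≡ 97 + 1357·39 = 53020 (mod 66493).

53020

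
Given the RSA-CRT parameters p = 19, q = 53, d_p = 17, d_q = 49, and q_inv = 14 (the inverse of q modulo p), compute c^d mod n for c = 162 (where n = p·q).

m₁ = c^(d_p) mod p: c ≡ 10 (mod 19), and 10^17 mod 19 = 2.
m₂ = c^(d_q) mod q: c ≡ 3 (mod 53), and 3^49 mod 53 = 2.
h = q_inv·(m₁ − m₂) mod p = 14·(2 − 2) mod 19 = 0.
m = m₂ + h·q = 2 + 0·53 = 2.

2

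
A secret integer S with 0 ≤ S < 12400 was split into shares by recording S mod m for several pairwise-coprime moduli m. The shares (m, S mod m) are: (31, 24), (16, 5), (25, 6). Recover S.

From S ≡ 24 (mod 31) write S = 24 + 31t. Substituting into S ≡ 5 (mod 16) gives 31t ≡ 13 (mod 16), and since 15⁻¹ ≡ 15 (mod 16), t ≡ 3. Hence S ≡ 24 + 31·3 = 117 (mod 496).
From S ≡ 117 (mod 496) write S = 117 + 496t. Substituting into S ≡ 6 (mod 25) gives 496t ≡ 14 (mod 25), and since 21⁻¹ ≡ 6 (mod 25), t ≡ 9. Hence S ≡ 117 + 496·9 = 4581 (mod 12400).

4581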